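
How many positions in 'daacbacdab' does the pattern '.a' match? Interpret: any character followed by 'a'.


Pattern: .a means any character followed by 'a'.
Scanning 'daacbacdab' position-by-position:
  Pos 0: window 'da' -> MATCH
  Pos 1: window 'aa' -> MATCH
  Pos 2: window 'ac' -> no
  Pos 3: window 'cb' -> no
  Pos 4: window 'ba' -> MATCH
  Pos 5: window 'ac' -> no
  Pos 6: window 'cd' -> no
  Pos 7: window 'da' -> MATCH
  Pos 8: window 'ab' -> no
  Pos 9: window 'b' -> no
Total matches: 4

4


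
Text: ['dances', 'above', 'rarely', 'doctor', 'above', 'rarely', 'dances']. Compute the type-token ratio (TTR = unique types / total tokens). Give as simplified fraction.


Tokens: 7
Unique types: ('above', 'dances', 'doctor', 'rarely') = 4
TTR = 4/7
Already in lowest terms.

4/7


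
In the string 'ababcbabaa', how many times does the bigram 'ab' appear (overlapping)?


Scanning 'ababcbabaa' for bigram 'ab':
  Position 0: 'ab' -> MATCH
  Position 1: 'ba' -> no
  Position 2: 'ab' -> MATCH
  Position 3: 'bc' -> no
  Position 4: 'cb' -> no
  Position 5: 'ba' -> no
  Position 6: 'ab' -> MATCH
  Position 7: 'ba' -> no
  Position 8: 'aa' -> no
Total matches: 3

3


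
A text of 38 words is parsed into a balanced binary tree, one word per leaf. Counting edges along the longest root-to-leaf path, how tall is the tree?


In a balanced binary tree with n leaves the deepest leaf is ceil(log2(n)) edges below the root.
log2(38) = 5.2479
ceil(5.2479) = 6
height (edges) = 6

6


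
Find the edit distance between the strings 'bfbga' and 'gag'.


Building DP table for s1='bfbga' (len 5) and s2='gag' (len 3):
       g  a  g
    0  1  2  3
  b 1  1  2  3
  f 2  2  2  3
  b 3  3  3  3
  g 4  3  4  3
  a 5  4  3  4
Edit distance = dp[5][3] = 4

4


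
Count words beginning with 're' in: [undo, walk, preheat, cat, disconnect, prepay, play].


Checking each word for prefix 're':
  'undo' -> no (count: 0)
  'walk' -> no (count: 0)
  'preheat' -> no (count: 0)
  'cat' -> no (count: 0)
  'disconnect' -> no (count: 0)
  'prepay' -> no (count: 0)
  'play' -> no (count: 0)
Total with prefix 're': 0

0


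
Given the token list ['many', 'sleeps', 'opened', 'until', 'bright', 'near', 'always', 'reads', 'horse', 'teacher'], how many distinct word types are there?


Listing all tokens and tracking unique types:
  Token 1: 'many' -> NEW (unique so far: 1)
  Token 2: 'sleeps' -> NEW (unique so far: 2)
  Token 3: 'opened' -> NEW (unique so far: 3)
  Token 4: 'until' -> NEW (unique so far: 4)
  Token 5: 'bright' -> NEW (unique so far: 5)
  Token 6: 'near' -> NEW (unique so far: 6)
  Token 7: 'always' -> NEW (unique so far: 7)
  Token 8: 'reads' -> NEW (unique so far: 8)
  Token 9: 'horse' -> NEW (unique so far: 9)
  Token 10: 'teacher' -> NEW (unique so far: 10)
Unique types: ('always', 'bright', 'horse', 'many', 'near', 'opened', 'reads', 'sleeps', 'teacher', 'until')
Vocabulary size: 10

10


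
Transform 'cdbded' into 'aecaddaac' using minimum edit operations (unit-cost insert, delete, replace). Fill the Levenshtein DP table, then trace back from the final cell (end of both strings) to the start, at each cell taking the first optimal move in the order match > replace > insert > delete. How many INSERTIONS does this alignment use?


Edit distance = 7. Backtracking from cell (6, 9) with preference match > replace > insert > delete,
then listing the resulting alignment 'cdbded' -> 'aecaddaac' left to right:
  Step 1: insert 'a' [insertion #1]
  Step 2: insert 'e' [insertion #2]
  Step 3: keep 'c'
  Step 4: insert 'a' [insertion #3]
  Step 5: keep 'd'
  Step 6: replace b->d
  Step 7: replace d->a
  Step 8: replace e->a
  Step 9: replace d->c
Total insertions: 3

3


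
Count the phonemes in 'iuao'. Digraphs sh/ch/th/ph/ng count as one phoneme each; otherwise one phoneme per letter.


Parsing 'iuao' greedily, digraphs first:
  'i' -> vowel phoneme (phonemes so far: 1)
  'u' -> vowel phoneme (phonemes so far: 2)
  'a' -> vowel phoneme (phonemes so far: 3)
  'o' -> vowel phoneme (phonemes so far: 4)
Total phonemes: 4

4


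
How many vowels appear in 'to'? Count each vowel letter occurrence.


Scanning each character of 'to':
  Position 1: 't' -> consonant (running count: 0)
  Position 2: 'o' -> vowel (running count: 1)
Total vowels: 1

1


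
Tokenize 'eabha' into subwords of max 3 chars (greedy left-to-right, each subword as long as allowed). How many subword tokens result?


'eabha' has 5 characters.
Chunking with max size 3:
  Chunk 1: 'eab' (positions 0-2)
  Chunk 2: 'ha' (positions 3-4)
Total chunks: ceil(5 / 3) = 2

2


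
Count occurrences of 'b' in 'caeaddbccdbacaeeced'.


Scanning 'caeaddbccdbacaeeced' for 'b':
  Position 6: 'b' -> MATCH (count: 1)
  Position 10: 'b' -> MATCH (count: 2)
Total occurrences of 'b': 2

2


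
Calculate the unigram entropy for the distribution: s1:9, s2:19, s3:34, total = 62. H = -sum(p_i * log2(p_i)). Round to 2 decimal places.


Computing entropy H = -sum(p_i * log2(p_i)):
  s1: p = 9/62 = 0.1452, -p*log2(p) = 0.4042
  s2: p = 19/62 = 0.3065, -p*log2(p) = 0.5229
  s3: p = 34/62 = 0.5484, -p*log2(p) = 0.4753
H = sum of terms = 1.4024
Rounded to 2 decimals: 1.40

1.40


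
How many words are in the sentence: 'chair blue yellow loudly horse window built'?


Counting words by splitting on spaces:
  Word 1: 'chair'
  Word 2: 'blue'
  Word 3: 'yellow'
  Word 4: 'loudly'
  Word 5: 'horse'
  Word 6: 'window'
  Word 7: 'built'
Total words: 7

7


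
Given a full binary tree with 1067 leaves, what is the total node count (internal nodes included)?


Leaf nodes (terminals): 1067
Internal nodes = n - 1 = 1067 - 1 = 1066
Total = leaves + internal = 1067 + 1066 = 2133

2133


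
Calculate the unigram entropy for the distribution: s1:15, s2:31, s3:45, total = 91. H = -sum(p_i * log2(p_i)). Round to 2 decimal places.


Computing entropy H = -sum(p_i * log2(p_i)):
  s1: p = 15/91 = 0.1648, -p*log2(p) = 0.4287
  s2: p = 31/91 = 0.3407, -p*log2(p) = 0.5292
  s3: p = 45/91 = 0.4945, -p*log2(p) = 0.5024
H = sum of terms = 1.4603
Rounded to 2 decimals: 1.46

1.46


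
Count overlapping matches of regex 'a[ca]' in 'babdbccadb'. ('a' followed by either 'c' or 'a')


Pattern: a[ca] means 'a' followed by either 'c' or 'a'.
Scanning 'babdbccadb' position-by-position:
  Pos 0: window 'ba' -> no
  Pos 1: window 'ab' -> no
  Pos 2: window 'bd' -> no
  Pos 3: window 'db' -> no
  Pos 4: window 'bc' -> no
  Pos 5: window 'cc' -> no
  Pos 6: window 'ca' -> no
  Pos 7: window 'ad' -> no
  Pos 8: window 'db' -> no
  Pos 9: window 'b' -> no
Total matches: 0

0


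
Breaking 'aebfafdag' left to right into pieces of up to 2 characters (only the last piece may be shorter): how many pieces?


'aebfafdag' has 9 characters.
Chunking with max size 2:
  Chunk 1: 'ae' (positions 0-1)
  Chunk 2: 'bf' (positions 2-3)
  Chunk 3: 'af' (positions 4-5)
  Chunk 4: 'da' (positions 6-7)
  Chunk 5: 'g' (positions 8-8)
Total chunks: ceil(9 / 2) = 5

5


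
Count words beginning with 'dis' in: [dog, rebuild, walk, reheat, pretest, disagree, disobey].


Checking each word for prefix 'dis':
  'dog' -> no (count: 0)
  'rebuild' -> no (count: 0)
  'walk' -> no (count: 0)
  'reheat' -> no (count: 0)
  'pretest' -> no (count: 0)
  'disagree' -> YES, starts with 'dis' (count: 1)
  'disobey' -> YES, starts with 'dis' (count: 2)
Total with prefix 'dis': 2

2


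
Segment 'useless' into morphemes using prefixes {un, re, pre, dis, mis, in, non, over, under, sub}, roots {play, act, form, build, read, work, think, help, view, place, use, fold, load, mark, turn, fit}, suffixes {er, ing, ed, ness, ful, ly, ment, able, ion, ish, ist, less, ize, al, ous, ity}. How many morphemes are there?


Segmenting 'useless' against the inventory:
  'use' -> root (morpheme 1)
  'less' -> suffix (morpheme 2)
Total morphemes: 2

2


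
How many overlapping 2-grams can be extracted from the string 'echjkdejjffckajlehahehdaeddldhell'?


String 'echjkdejjffckajlehahehdaeddldhell' has length L = 33.
Number of overlapping n-grams = L - n + 1
Substituting: 33 - 2 + 1 = 32

32


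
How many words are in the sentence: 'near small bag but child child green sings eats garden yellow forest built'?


Counting words by splitting on spaces:
  Word 1: 'near'
  Word 2: 'small'
  Word 3: 'bag'
  Word 4: 'but'
  Word 5: 'child'
  Word 6: 'child'
  Word 7: 'green'
  Word 8: 'sings'
  Word 9: 'eats'
  Word 10: 'garden'
  Word 11: 'yellow'
  Word 12: 'forest'
  Word 13: 'built'
Total words: 13

13


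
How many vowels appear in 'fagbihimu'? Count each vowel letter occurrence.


Scanning each character of 'fagbihimu':
  Position 1: 'f' -> consonant (running count: 0)
  Position 2: 'a' -> vowel (running count: 1)
  Position 3: 'g' -> consonant (running count: 1)
  Position 4: 'b' -> consonant (running count: 1)
  Position 5: 'i' -> vowel (running count: 2)
  Position 6: 'h' -> consonant (running count: 2)
  Position 7: 'i' -> vowel (running count: 3)
  Position 8: 'm' -> consonant (running count: 3)
  Position 9: 'u' -> vowel (running count: 4)
Total vowels: 4

4


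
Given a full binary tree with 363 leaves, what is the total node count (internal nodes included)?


Leaf nodes (terminals): 363
Internal nodes = n - 1 = 363 - 1 = 362
Total = leaves + internal = 363 + 362 = 725

725


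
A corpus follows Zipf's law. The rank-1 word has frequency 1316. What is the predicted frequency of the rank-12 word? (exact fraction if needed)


Zipf's law: freq(rank) = f1 / rank
f1 = 1316, rank = 12
freq = 1316 / 12
GCD(1316, 12) = 4
Simplified: 329/3

329/3


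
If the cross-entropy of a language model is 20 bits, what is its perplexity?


Perplexity formula: PP = 2^H
H = 20
PP = 2^20
PP = 2^20 = 1048576

1048576


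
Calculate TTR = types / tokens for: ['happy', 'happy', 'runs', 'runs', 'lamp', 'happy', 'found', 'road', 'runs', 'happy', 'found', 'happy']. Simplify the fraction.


Tokens: 12
Unique types: ('found', 'happy', 'lamp', 'road', 'runs') = 5
TTR = 5/12
Already in lowest terms.

5/12


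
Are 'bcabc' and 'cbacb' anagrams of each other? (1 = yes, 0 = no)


Sort characters of 'bcabc': 'abbcc'
Sort characters of 'cbacb': 'abbcc'
Sorted forms match -> they ARE anagrams
Result: 1

1


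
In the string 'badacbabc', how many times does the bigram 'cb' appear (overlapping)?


Scanning 'badacbabc' for bigram 'cb':
  Position 0: 'ba' -> no
  Position 1: 'ad' -> no
  Position 2: 'da' -> no
  Position 3: 'ac' -> no
  Position 4: 'cb' -> MATCH
  Position 5: 'ba' -> no
  Position 6: 'ab' -> no
  Position 7: 'bc' -> no
Total matches: 1

1


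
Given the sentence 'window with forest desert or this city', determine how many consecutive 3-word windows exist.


Word trigrams from [7] words:
  Trigram 1: (window with forest)
  Trigram 2: (with forest desert)
  Trigram 3: (forest desert or)
  Trigram 4: (desert or this)
  Trigram 5: (or this city)
Total word trigrams: 7 - 2 = 5

5


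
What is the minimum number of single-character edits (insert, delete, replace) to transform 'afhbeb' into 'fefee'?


Building DP table for s1='afhbeb' (len 6) and s2='fefee' (len 5):
       f  e  f  e  e
    0  1  2  3  4  5
  a 1  1  2  3  4  5
  f 2  1  2  2  3  4
  h 3  2  2  3  3  4
  b 4  3  3  3  4  4
  e 5  4  3  4  3  4
  b 6  5  4  4  4  4
Edit distance = dp[6][5] = 4

4


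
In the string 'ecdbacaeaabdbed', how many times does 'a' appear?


Scanning 'ecdbacaeaabdbed' for 'a':
  Position 4: 'a' -> MATCH (count: 1)
  Position 6: 'a' -> MATCH (count: 2)
  Position 8: 'a' -> MATCH (count: 3)
  Position 9: 'a' -> MATCH (count: 4)
Total occurrences of 'a': 4

4


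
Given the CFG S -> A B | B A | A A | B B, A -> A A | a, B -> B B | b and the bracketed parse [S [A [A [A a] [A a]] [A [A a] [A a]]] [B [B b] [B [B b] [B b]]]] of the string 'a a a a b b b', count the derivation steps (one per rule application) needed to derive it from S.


Every bracketed nonterminal node [X ...] in the tree is produced by exactly one rule application.
Reading the tree off as a leftmost derivation:
  Step 1: S  =>  A B   (applied S -> A B)
  Step 2: A B  =>  A A B   (applied A -> A A)
  Step 3: A A B  =>  A A A B   (applied A -> A A)
  Step 4: A A A B  =>  a A A B   (applied A -> a)
  Step 5: a A A B  =>  a a A B   (applied A -> a)
  Step 6: a a A B  =>  a a A A B   (applied A -> A A)
  Step 7: a a A A B  =>  a a a A B   (applied A -> a)
  Step 8: a a a A B  =>  a a a a B   (applied A -> a)
  Step 9: a a a a B  =>  a a a a B B   (applied B -> B B)
  Step 10: a a a a B B  =>  a a a a b B   (applied B -> b)
  Step 11: a a a a b B  =>  a a a a b B B   (applied B -> B B)
  Step 12: a a a a b B B  =>  a a a a b b B   (applied B -> b)
  Step 13: a a a a b b B  =>  a a a a b b b   (applied B -> b)
Final yield: a a a a b b b
Total rewrite steps: 13

13


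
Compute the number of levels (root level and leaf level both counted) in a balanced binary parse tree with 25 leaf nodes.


In a balanced binary tree with n leaves the deepest leaf is ceil(log2(n)) edges below the root,
so counting node levels inclusive of root and leaves gives ceil(log2(n)) + 1 levels.
log2(25) = 4.6439
ceil(4.6439) = 5
levels = 5 + 1 = 6

6


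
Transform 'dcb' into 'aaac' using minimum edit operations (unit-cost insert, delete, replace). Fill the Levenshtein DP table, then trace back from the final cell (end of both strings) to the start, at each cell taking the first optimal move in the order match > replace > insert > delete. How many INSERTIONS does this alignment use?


Edit distance = 4. Backtracking from cell (3, 4) with preference match > replace > insert > delete,
then listing the resulting alignment 'dcb' -> 'aaac' left to right:
  Step 1: insert 'a' [insertion #1]
  Step 2: replace d->a
  Step 3: replace c->a
  Step 4: replace b->c
Total insertions: 1

1


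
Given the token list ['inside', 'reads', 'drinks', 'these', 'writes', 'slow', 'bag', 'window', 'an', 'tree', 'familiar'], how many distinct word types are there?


Listing all tokens and tracking unique types:
  Token 1: 'inside' -> NEW (unique so far: 1)
  Token 2: 'reads' -> NEW (unique so far: 2)
  Token 3: 'drinks' -> NEW (unique so far: 3)
  Token 4: 'these' -> NEW (unique so far: 4)
  Token 5: 'writes' -> NEW (unique so far: 5)
  Token 6: 'slow' -> NEW (unique so far: 6)
  Token 7: 'bag' -> NEW (unique so far: 7)
  Token 8: 'window' -> NEW (unique so far: 8)
  Token 9: 'an' -> NEW (unique so far: 9)
  Token 10: 'tree' -> NEW (unique so far: 10)
  Token 11: 'familiar' -> NEW (unique so far: 11)
Unique types: ('an', 'bag', 'drinks', 'familiar', 'inside', 'reads', 'slow', 'these', 'tree', 'window', 'writes')
Vocabulary size: 11

11


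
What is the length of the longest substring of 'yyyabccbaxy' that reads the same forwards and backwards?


Scanning 'yyyabccbaxy' for palindromic substrings.
Substring at positions 3-8: 'abccba'.
Check: reverse('abccba') = 'abccba' -> palindrome confirmed.
Neighbouring characters ('y' / 'x') break symmetry, so it cannot extend further.
No longer palindromic substring exists; longest length = 6

6


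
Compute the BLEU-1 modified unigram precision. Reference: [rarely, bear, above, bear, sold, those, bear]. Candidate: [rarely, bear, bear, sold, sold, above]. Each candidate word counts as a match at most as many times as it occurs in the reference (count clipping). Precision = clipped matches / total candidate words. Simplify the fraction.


Reference word counts: {'above': 1, 'bear': 3, 'rarely': 1, 'sold': 1, 'those': 1}
Checking each candidate word (with clipping):
  'rarely' -> in reference (ref count 1, used 1/1) -> match (matches: 1)
  'bear' -> in reference (ref count 3, used 1/3) -> match (matches: 2)
  'bear' -> in reference (ref count 3, used 2/3) -> match (matches: 3)
  'sold' -> in reference (ref count 1, used 1/1) -> match (matches: 4)
  'sold' -> ref count 1 already used up (1/1) -> clipped, no match (matches: 4)
  'above' -> in reference (ref count 1, used 1/1) -> match (matches: 5)
Clipped matches: 5, Candidate length: 6
Precision = 5/6

5/6


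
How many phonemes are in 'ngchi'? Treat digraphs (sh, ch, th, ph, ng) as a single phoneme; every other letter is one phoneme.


Parsing 'ngchi' greedily, digraphs first:
  'ng' -> digraph (1 consonant phoneme) (phonemes so far: 1)
  'ch' -> digraph (1 consonant phoneme) (phonemes so far: 2)
  'i' -> vowel phoneme (phonemes so far: 3)
Total phonemes: 3

3


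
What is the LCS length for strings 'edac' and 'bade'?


DP table for LCS of 'edac' and 'bade':
       b  a  d  e
    0  0  0  0  0
  e 0  0  0  0  1
  d 0  0  0  1  1
  a 0  0  1  1  1
  c 0  0  1  1  1
LCS: 'e'
LCS length = 1

1


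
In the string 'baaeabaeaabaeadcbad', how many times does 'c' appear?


Scanning 'baaeabaeaabaeadcbad' for 'c':
  Position 15: 'c' -> MATCH (count: 1)
Total occurrences of 'c': 1

1


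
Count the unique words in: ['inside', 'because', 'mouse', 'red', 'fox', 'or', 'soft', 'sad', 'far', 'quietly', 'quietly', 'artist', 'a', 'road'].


Listing all tokens and tracking unique types:
  Token 1: 'inside' -> NEW (unique so far: 1)
  Token 2: 'because' -> NEW (unique so far: 2)
  Token 3: 'mouse' -> NEW (unique so far: 3)
  Token 4: 'red' -> NEW (unique so far: 4)
  Token 5: 'fox' -> NEW (unique so far: 5)
  Token 6: 'or' -> NEW (unique so far: 6)
  Token 7: 'soft' -> NEW (unique so far: 7)
  Token 8: 'sad' -> NEW (unique so far: 8)
  Token 9: 'far' -> NEW (unique so far: 9)
  Token 10: 'quietly' -> NEW (unique so far: 10)
  Token 11: 'quietly' -> duplicate (unique so far: 10)
  Token 12: 'artist' -> NEW (unique so far: 11)
  Token 13: 'a' -> NEW (unique so far: 12)
  Token 14: 'road' -> NEW (unique so far: 13)
Unique types: ('a', 'artist', 'because', 'far', 'fox', 'inside', 'mouse', 'or', 'quietly', 'red', 'road', 'sad', 'soft')
Vocabulary size: 13

13


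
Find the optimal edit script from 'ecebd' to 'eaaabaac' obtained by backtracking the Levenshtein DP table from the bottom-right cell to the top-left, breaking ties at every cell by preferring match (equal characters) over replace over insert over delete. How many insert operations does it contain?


Edit distance = 6. Backtracking from cell (5, 8) with preference match > replace > insert > delete,
then listing the resulting alignment 'ecebd' -> 'eaaabaac' left to right:
  Step 1: keep 'e'
  Step 2: insert 'a' [insertion #1]
  Step 3: replace c->a
  Step 4: replace e->a
  Step 5: keep 'b'
  Step 6: insert 'a' [insertion #2]
  Step 7: insert 'a' [insertion #3]
  Step 8: replace d->c
Total insertions: 3

3


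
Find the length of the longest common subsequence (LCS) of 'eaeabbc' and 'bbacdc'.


DP table for LCS of 'eaeabbc' and 'bbacdc':
       b  b  a  c  d  c
    0  0  0  0  0  0  0
  e 0  0  0  0  0  0  0
  a 0  0  0  1  1  1  1
  e 0  0  0  1  1  1  1
  a 0  0  0  1  1  1  1
  b 0  1  1  1  1  1  1
  b 0  1  2  2  2  2  2
  c 0  1  2  2  3  3  3
LCS: 'bbc'
LCS length = 3

3


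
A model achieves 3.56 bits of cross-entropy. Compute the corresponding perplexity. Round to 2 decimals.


Perplexity formula: PP = 2^H
H = 3.56
PP = 2^3.56
Decompose: 2^3.56 = 2^3 * 2^0.56
2^3 = 8, 2^0.56 ~ 1.4742692
PP ~ 8 * 1.4742692 = 11.7941536
Rounded to 2 decimals: 11.79

11.79


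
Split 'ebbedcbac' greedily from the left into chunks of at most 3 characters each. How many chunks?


'ebbedcbac' has 9 characters.
Chunking with max size 3:
  Chunk 1: 'ebb' (positions 0-2)
  Chunk 2: 'edc' (positions 3-5)
  Chunk 3: 'bac' (positions 6-8)
Total chunks: ceil(9 / 3) = 3

3


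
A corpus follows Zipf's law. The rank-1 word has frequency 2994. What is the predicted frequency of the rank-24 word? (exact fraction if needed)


Zipf's law: freq(rank) = f1 / rank
f1 = 2994, rank = 24
freq = 2994 / 24
GCD(2994, 24) = 6
Simplified: 499/4

499/4


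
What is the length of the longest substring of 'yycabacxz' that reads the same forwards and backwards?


Scanning 'yycabacxz' for palindromic substrings.
Substring at positions 2-6: 'cabac'.
Check: reverse('cabac') = 'cabac' -> palindrome confirmed.
Neighbouring characters ('y' / 'x') break symmetry, so it cannot extend further.
No longer palindromic substring exists; longest length = 5

5


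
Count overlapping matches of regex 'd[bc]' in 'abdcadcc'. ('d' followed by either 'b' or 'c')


Pattern: d[bc] means 'd' followed by either 'b' or 'c'.
Scanning 'abdcadcc' position-by-position:
  Pos 0: window 'ab' -> no
  Pos 1: window 'bd' -> no
  Pos 2: window 'dc' -> MATCH
  Pos 3: window 'ca' -> no
  Pos 4: window 'ad' -> no
  Pos 5: window 'dc' -> MATCH
  Pos 6: window 'cc' -> no
  Pos 7: window 'c' -> no
Total matches: 2

2


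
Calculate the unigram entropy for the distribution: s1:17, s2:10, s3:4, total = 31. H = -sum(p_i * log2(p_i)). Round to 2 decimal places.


Computing entropy H = -sum(p_i * log2(p_i)):
  s1: p = 17/31 = 0.5484, -p*log2(p) = 0.4753
  s2: p = 10/31 = 0.3226, -p*log2(p) = 0.5265
  s3: p = 4/31 = 0.1290, -p*log2(p) = 0.3812
H = sum of terms = 1.3830
Rounded to 2 decimals: 1.38

1.38


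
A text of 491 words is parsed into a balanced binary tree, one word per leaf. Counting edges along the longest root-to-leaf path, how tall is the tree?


In a balanced binary tree with n leaves the deepest leaf is ceil(log2(n)) edges below the root.
log2(491) = 8.9396
ceil(8.9396) = 9
height (edges) = 9

9


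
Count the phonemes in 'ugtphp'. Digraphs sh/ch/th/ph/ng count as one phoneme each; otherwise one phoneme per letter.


Parsing 'ugtphp' greedily, digraphs first:
  'u' -> vowel phoneme (phonemes so far: 1)
  'g' -> consonant phoneme (phonemes so far: 2)
  't' -> consonant phoneme (phonemes so far: 3)
  'ph' -> digraph (1 consonant phoneme) (phonemes so far: 4)
  'p' -> consonant phoneme (phonemes so far: 5)
Total phonemes: 5

5


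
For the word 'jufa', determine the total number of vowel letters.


Scanning each character of 'jufa':
  Position 1: 'j' -> consonant (running count: 0)
  Position 2: 'u' -> vowel (running count: 1)
  Position 3: 'f' -> consonant (running count: 1)
  Position 4: 'a' -> vowel (running count: 2)
Total vowels: 2

2


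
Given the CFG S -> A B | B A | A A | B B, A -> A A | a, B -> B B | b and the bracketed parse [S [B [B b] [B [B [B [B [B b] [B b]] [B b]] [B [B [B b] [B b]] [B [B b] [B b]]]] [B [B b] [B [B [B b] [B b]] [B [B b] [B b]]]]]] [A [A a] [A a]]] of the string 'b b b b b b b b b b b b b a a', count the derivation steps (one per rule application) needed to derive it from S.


Every bracketed nonterminal node [X ...] in the tree is produced by exactly one rule application.
Reading the tree off as a leftmost derivation:
  Step 1: S  =>  B A   (applied S -> B A)
  Step 2: B A  =>  B B A   (applied B -> B B)
  Step 3: B B A  =>  b B A   (applied B -> b)
  Step 4: b B A  =>  b B B A   (applied B -> B B)
  Step 5: b B B A  =>  b B B B A   (applied B -> B B)
  Step 6: b B B B A  =>  b B B B B A   (applied B -> B B)
  Step 7: b B B B B A  =>  b B B B B B A   (applied B -> B B)
  Step 8: b B B B B B A  =>  b b B B B B A   (applied B -> b)
  Step 9: b b B B B B A  =>  b b b B B B A   (applied B -> b)
  Step 10: b b b B B B A  =>  b b b b B B A   (applied B -> b)
  Step 11: b b b b B B A  =>  b b b b B B B A   (applied B -> B B)
  Step 12: b b b b B B B A  =>  b b b b B B B B A   (applied B -> B B)
  Step 13: b b b b B B B B A  =>  b b b b b B B B A   (applied B -> b)
  Step 14: b b b b b B B B A  =>  b b b b b b B B A   (applied B -> b)
  Step 15: b b b b b b B B A  =>  b b b b b b B B B A   (applied B -> B B)
  Step 16: b b b b b b B B B A  =>  b b b b b b b B B A   (applied B -> b)
  Step 17: b b b b b b b B B A  =>  b b b b b b b b B A   (applied B -> b)
  Step 18: b b b b b b b b B A  =>  b b b b b b b b B B A   (applied B -> B B)
  Step 19: b b b b b b b b B B A  =>  b b b b b b b b b B A   (applied B -> b)
  Step 20: b b b b b b b b b B A  =>  b b b b b b b b b B B A   (applied B -> B B)
  Step 21: b b b b b b b b b B B A  =>  b b b b b b b b b B B B A   (applied B -> B B)
  Step 22: b b b b b b b b b B B B A  =>  b b b b b b b b b b B B A   (applied B -> b)
  Step 23: b b b b b b b b b b B B A  =>  b b b b b b b b b b b B A   (applied B -> b)
  Step 24: b b b b b b b b b b b B A  =>  b b b b b b b b b b b B B A   (applied B -> B B)
  Step 25: b b b b b b b b b b b B B A  =>  b b b b b b b b b b b b B A   (applied B -> b)
  Step 26: b b b b b b b b b b b b B A  =>  b b b b b b b b b b b b b A   (applied B -> b)
  Step 27: b b b b b b b b b b b b b A  =>  b b b b b b b b b b b b b A A   (applied A -> A A)
  Step 28: b b b b b b b b b b b b b A A  =>  b b b b b b b b b b b b b a A   (applied A -> a)
  Step 29: b b b b b b b b b b b b b a A  =>  b b b b b b b b b b b b b a a   (applied A -> a)
Final yield: b b b b b b b b b b b b b a a
Total rewrite steps: 29

29


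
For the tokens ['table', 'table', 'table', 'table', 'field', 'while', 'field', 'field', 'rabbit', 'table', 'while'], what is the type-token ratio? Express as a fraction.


Tokens: 11
Unique types: ('field', 'rabbit', 'table', 'while') = 4
TTR = 4/11
Already in lowest terms.

4/11


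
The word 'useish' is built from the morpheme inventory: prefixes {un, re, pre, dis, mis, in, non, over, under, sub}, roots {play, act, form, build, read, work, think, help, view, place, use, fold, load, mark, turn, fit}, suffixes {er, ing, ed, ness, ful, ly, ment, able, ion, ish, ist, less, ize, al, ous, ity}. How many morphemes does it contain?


Segmenting 'useish' against the inventory:
  'use' -> root (morpheme 1)
  'ish' -> suffix (morpheme 2)
Total morphemes: 2

2


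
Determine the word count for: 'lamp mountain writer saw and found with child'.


Counting words by splitting on spaces:
  Word 1: 'lamp'
  Word 2: 'mountain'
  Word 3: 'writer'
  Word 4: 'saw'
  Word 5: 'and'
  Word 6: 'found'
  Word 7: 'with'
  Word 8: 'child'
Total words: 8

8


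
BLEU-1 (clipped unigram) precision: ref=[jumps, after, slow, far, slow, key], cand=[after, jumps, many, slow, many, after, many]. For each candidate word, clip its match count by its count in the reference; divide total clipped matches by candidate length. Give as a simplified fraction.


Reference word counts: {'after': 1, 'far': 1, 'jumps': 1, 'key': 1, 'slow': 2}
Checking each candidate word (with clipping):
  'after' -> in reference (ref count 1, used 1/1) -> match (matches: 1)
  'jumps' -> in reference (ref count 1, used 1/1) -> match (matches: 2)
  'many' -> not in reference -> no match (matches: 2)
  'slow' -> in reference (ref count 2, used 1/2) -> match (matches: 3)
  'many' -> not in reference -> no match (matches: 3)
  'after' -> ref count 1 already used up (1/1) -> clipped, no match (matches: 3)
  'many' -> not in reference -> no match (matches: 3)
Clipped matches: 3, Candidate length: 7
Precision = 3/7

3/7


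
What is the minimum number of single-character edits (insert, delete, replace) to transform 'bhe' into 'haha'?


Building DP table for s1='bhe' (len 3) and s2='haha' (len 4):
       h  a  h  a
    0  1  2  3  4
  b 1  1  2  3  4
  h 2  1  2  2  3
  e 3  2  2  3  3
Edit distance = dp[3][4] = 3

3


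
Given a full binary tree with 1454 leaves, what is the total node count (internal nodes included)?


Leaf nodes (terminals): 1454
Internal nodes = n - 1 = 1454 - 1 = 1453
Total = leaves + internal = 1454 + 1453 = 2907

2907


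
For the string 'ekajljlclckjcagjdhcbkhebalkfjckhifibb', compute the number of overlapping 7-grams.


String 'ekajljlclckjcagjdhcbkhebalkfjckhifibb' has length L = 37.
Number of overlapping n-grams = L - n + 1
Substituting: 37 - 7 + 1 = 31

31


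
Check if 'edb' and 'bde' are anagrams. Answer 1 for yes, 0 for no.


Sort characters of 'edb': 'bde'
Sort characters of 'bde': 'bde'
Sorted forms match -> they ARE anagrams
Result: 1

1


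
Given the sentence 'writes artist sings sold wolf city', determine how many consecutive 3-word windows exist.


Word trigrams from [6] words:
  Trigram 1: (writes artist sings)
  Trigram 2: (artist sings sold)
  Trigram 3: (sings sold wolf)
  Trigram 4: (sold wolf city)
Total word trigrams: 6 - 2 = 4

4


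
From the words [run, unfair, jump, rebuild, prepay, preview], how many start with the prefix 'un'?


Checking each word for prefix 'un':
  'run' -> no (count: 0)
  'unfair' -> YES, starts with 'un' (count: 1)
  'jump' -> no (count: 1)
  'rebuild' -> no (count: 1)
  'prepay' -> no (count: 1)
  'preview' -> no (count: 1)
Total with prefix 'un': 1

1


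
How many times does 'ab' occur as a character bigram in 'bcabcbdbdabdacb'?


Scanning 'bcabcbdbdabdacb' for bigram 'ab':
  Position 0: 'bc' -> no
  Position 1: 'ca' -> no
  Position 2: 'ab' -> MATCH
  Position 3: 'bc' -> no
  Position 4: 'cb' -> no
  Position 5: 'bd' -> no
  Position 6: 'db' -> no
  Position 7: 'bd' -> no
  Position 8: 'da' -> no
  Position 9: 'ab' -> MATCH
  Position 10: 'bd' -> no
  Position 11: 'da' -> no
  Position 12: 'ac' -> no
  Position 13: 'cb' -> no
Total matches: 2

2


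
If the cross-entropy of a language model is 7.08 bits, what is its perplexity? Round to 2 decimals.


Perplexity formula: PP = 2^H
H = 7.08
PP = 2^7.08
Decompose: 2^7.08 = 2^7 * 2^0.08
2^7 = 128, 2^0.08 ~ 1.0570180
PP ~ 128 * 1.0570180 = 135.2983040
Rounded to 2 decimals: 135.30

135.30


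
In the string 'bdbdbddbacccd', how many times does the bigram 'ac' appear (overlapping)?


Scanning 'bdbdbddbacccd' for bigram 'ac':
  Position 0: 'bd' -> no
  Position 1: 'db' -> no
  Position 2: 'bd' -> no
  Position 3: 'db' -> no
  Position 4: 'bd' -> no
  Position 5: 'dd' -> no
  Position 6: 'db' -> no
  Position 7: 'ba' -> no
  Position 8: 'ac' -> MATCH
  Position 9: 'cc' -> no
  Position 10: 'cc' -> no
  Position 11: 'cd' -> no
Total matches: 1

1


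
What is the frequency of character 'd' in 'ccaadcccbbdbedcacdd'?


Scanning 'ccaadcccbbdbedcacdd' for 'd':
  Position 4: 'd' -> MATCH (count: 1)
  Position 10: 'd' -> MATCH (count: 2)
  Position 13: 'd' -> MATCH (count: 3)
  Position 17: 'd' -> MATCH (count: 4)
  Position 18: 'd' -> MATCH (count: 5)
Total occurrences of 'd': 5

5


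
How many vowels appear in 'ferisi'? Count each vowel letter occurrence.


Scanning each character of 'ferisi':
  Position 1: 'f' -> consonant (running count: 0)
  Position 2: 'e' -> vowel (running count: 1)
  Position 3: 'r' -> consonant (running count: 1)
  Position 4: 'i' -> vowel (running count: 2)
  Position 5: 's' -> consonant (running count: 2)
  Position 6: 'i' -> vowel (running count: 3)
Total vowels: 3

3


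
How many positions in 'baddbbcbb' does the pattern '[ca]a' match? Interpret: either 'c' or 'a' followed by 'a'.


Pattern: [ca]a means either 'c' or 'a' followed by 'a'.
Scanning 'baddbbcbb' position-by-position:
  Pos 0: window 'ba' -> no
  Pos 1: window 'ad' -> no
  Pos 2: window 'dd' -> no
  Pos 3: window 'db' -> no
  Pos 4: window 'bb' -> no
  Pos 5: window 'bc' -> no
  Pos 6: window 'cb' -> no
  Pos 7: window 'bb' -> no
  Pos 8: window 'b' -> no
Total matches: 0

0


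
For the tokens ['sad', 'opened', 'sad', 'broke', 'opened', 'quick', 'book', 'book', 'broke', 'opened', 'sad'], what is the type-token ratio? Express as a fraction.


Tokens: 11
Unique types: ('book', 'broke', 'opened', 'quick', 'sad') = 5
TTR = 5/11
Already in lowest terms.

5/11


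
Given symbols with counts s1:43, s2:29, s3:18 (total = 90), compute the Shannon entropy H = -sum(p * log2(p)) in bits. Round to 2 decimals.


Computing entropy H = -sum(p_i * log2(p_i)):
  s1: p = 43/90 = 0.4778, -p*log2(p) = 0.5091
  s2: p = 29/90 = 0.3222, -p*log2(p) = 0.5265
  s3: p = 18/90 = 0.2000, -p*log2(p) = 0.4644
H = sum of terms = 1.5000
Rounded to 2 decimals: 1.50

1.50


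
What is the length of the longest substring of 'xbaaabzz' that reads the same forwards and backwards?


Scanning 'xbaaabzz' for palindromic substrings.
Substring at positions 1-5: 'baaab'.
Check: reverse('baaab') = 'baaab' -> palindrome confirmed.
Neighbouring characters ('x' / 'z') break symmetry, so it cannot extend further.
No longer palindromic substring exists; longest length = 5

5


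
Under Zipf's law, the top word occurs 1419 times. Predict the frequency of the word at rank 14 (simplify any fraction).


Zipf's law: freq(rank) = f1 / rank
f1 = 1419, rank = 14
freq = 1419 / 14
GCD(1419, 14) = 1
Simplified: 1419/14

1419/14


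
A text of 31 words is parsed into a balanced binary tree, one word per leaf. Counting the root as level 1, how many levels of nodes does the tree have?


In a balanced binary tree with n leaves the deepest leaf is ceil(log2(n)) edges below the root,
so counting node levels inclusive of root and leaves gives ceil(log2(n)) + 1 levels.
log2(31) = 4.9542
ceil(4.9542) = 5
levels = 5 + 1 = 6

6


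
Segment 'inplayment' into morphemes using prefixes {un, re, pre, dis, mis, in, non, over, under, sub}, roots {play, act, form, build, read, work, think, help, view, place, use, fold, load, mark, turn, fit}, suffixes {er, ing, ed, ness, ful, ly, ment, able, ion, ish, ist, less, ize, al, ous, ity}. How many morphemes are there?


Segmenting 'inplayment' against the inventory:
  'in' -> prefix (morpheme 1)
  'play' -> root (morpheme 2)
  'ment' -> suffix (morpheme 3)
Total morphemes: 3

3


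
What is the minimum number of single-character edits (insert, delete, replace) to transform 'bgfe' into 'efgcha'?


Building DP table for s1='bgfe' (len 4) and s2='efgcha' (len 6):
       e  f  g  c  h  a
    0  1  2  3  4  5  6
  b 1  1  2  3  4  5  6
  g 2  2  2  2  3  4  5
  f 3  3  2  3  3  4  5
  e 4  3  3  3  4  4  5
Edit distance = dp[4][6] = 5

5


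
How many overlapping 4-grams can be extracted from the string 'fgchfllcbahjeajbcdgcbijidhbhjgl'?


String 'fgchfllcbahjeajbcdgcbijidhbhjgl' has length L = 31.
Number of overlapping n-grams = L - n + 1
Substituting: 31 - 4 + 1 = 28

28


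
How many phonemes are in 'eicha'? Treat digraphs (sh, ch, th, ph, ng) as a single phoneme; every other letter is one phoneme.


Parsing 'eicha' greedily, digraphs first:
  'e' -> vowel phoneme (phonemes so far: 1)
  'i' -> vowel phoneme (phonemes so far: 2)
  'ch' -> digraph (1 consonant phoneme) (phonemes so far: 3)
  'a' -> vowel phoneme (phonemes so far: 4)
Total phonemes: 4

4


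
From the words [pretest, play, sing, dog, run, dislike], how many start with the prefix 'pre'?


Checking each word for prefix 'pre':
  'pretest' -> YES, starts with 'pre' (count: 1)
  'play' -> no (count: 1)
  'sing' -> no (count: 1)
  'dog' -> no (count: 1)
  'run' -> no (count: 1)
  'dislike' -> no (count: 1)
Total with prefix 'pre': 1

1


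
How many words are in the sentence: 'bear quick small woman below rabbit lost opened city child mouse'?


Counting words by splitting on spaces:
  Word 1: 'bear'
  Word 2: 'quick'
  Word 3: 'small'
  Word 4: 'woman'
  Word 5: 'below'
  Word 6: 'rabbit'
  Word 7: 'lost'
  Word 8: 'opened'
  Word 9: 'city'
  Word 10: 'child'
  Word 11: 'mouse'
Total words: 11

11


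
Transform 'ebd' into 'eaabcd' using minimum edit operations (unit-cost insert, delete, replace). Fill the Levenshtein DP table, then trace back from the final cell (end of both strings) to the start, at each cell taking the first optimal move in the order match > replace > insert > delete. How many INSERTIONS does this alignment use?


Edit distance = 3. Backtracking from cell (3, 6) with preference match > replace > insert > delete,
then listing the resulting alignment 'ebd' -> 'eaabcd' left to right:
  Step 1: keep 'e'
  Step 2: insert 'a' [insertion #1]
  Step 3: insert 'a' [insertion #2]
  Step 4: keep 'b'
  Step 5: insert 'c' [insertion #3]
  Step 6: keep 'd'
Total insertions: 3

3


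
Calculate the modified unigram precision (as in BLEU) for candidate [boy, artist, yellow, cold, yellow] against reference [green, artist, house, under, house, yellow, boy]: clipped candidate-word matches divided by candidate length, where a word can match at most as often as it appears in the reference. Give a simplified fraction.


Reference word counts: {'artist': 1, 'boy': 1, 'green': 1, 'house': 2, 'under': 1, 'yellow': 1}
Checking each candidate word (with clipping):
  'boy' -> in reference (ref count 1, used 1/1) -> match (matches: 1)
  'artist' -> in reference (ref count 1, used 1/1) -> match (matches: 2)
  'yellow' -> in reference (ref count 1, used 1/1) -> match (matches: 3)
  'cold' -> not in reference -> no match (matches: 3)
  'yellow' -> ref count 1 already used up (1/1) -> clipped, no match (matches: 3)
Clipped matches: 3, Candidate length: 5
Precision = 3/5

3/5


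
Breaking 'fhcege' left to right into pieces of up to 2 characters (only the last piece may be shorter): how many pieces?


'fhcege' has 6 characters.
Chunking with max size 2:
  Chunk 1: 'fh' (positions 0-1)
  Chunk 2: 'ce' (positions 2-3)
  Chunk 3: 'ge' (positions 4-5)
Total chunks: ceil(6 / 2) = 3

3


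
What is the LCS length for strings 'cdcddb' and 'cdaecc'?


DP table for LCS of 'cdcddb' and 'cdaecc':
       c  d  a  e  c  c
    0  0  0  0  0  0  0
  c 0  1  1  1  1  1  1
  d 0  1  2  2  2  2  2
  c 0  1  2  2  2  3  3
  d 0  1  2  2  2  3  3
  d 0  1  2  2  2  3  3
  b 0  1  2  2  2  3  3
LCS: 'cdc'
LCS length = 3

3


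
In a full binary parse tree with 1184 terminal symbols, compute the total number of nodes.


Leaf nodes (terminals): 1184
Internal nodes = n - 1 = 1184 - 1 = 1183
Total = leaves + internal = 1184 + 1183 = 2367

2367


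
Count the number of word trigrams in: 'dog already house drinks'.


Word trigrams from [4] words:
  Trigram 1: (dog already house)
  Trigram 2: (already house drinks)
Total word trigrams: 4 - 2 = 2

2


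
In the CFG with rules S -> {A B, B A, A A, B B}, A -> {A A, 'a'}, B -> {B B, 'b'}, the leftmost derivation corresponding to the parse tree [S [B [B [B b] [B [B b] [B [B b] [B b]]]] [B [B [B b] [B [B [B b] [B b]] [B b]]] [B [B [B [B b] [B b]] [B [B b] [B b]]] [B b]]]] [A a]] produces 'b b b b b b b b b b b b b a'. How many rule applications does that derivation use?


Every bracketed nonterminal node [X ...] in the tree is produced by exactly one rule application.
Reading the tree off as a leftmost derivation:
  Step 1: S  =>  B A   (applied S -> B A)
  Step 2: B A  =>  B B A   (applied B -> B B)
  Step 3: B B A  =>  B B B A   (applied B -> B B)
  Step 4: B B B A  =>  b B B A   (applied B -> b)
  Step 5: b B B A  =>  b B B B A   (applied B -> B B)
  Step 6: b B B B A  =>  b b B B A   (applied B -> b)
  Step 7: b b B B A  =>  b b B B B A   (applied B -> B B)
  Step 8: b b B B B A  =>  b b b B B A   (applied B -> b)
  Step 9: b b b B B A  =>  b b b b B A   (applied B -> b)
  Step 10: b b b b B A  =>  b b b b B B A   (applied B -> B B)
  Step 11: b b b b B B A  =>  b b b b B B B A   (applied B -> B B)
  Step 12: b b b b B B B A  =>  b b b b b B B A   (applied B -> b)
  Step 13: b b b b b B B A  =>  b b b b b B B B A   (applied B -> B B)
  Step 14: b b b b b B B B A  =>  b b b b b B B B B A   (applied B -> B B)
  Step 15: b b b b b B B B B A  =>  b b b b b b B B B A   (applied B -> b)
  Step 16: b b b b b b B B B A  =>  b b b b b b b B B A   (applied B -> b)
  Step 17: b b b b b b b B B A  =>  b b b b b b b b B A   (applied B -> b)
  Step 18: b b b b b b b b B A  =>  b b b b b b b b B B A   (applied B -> B B)
  Step 19: b b b b b b b b B B A  =>  b b b b b b b b B B B A   (applied B -> B B)
  Step 20: b b b b b b b b B B B A  =>  b b b b b b b b B B B B A   (applied B -> B B)
  Step 21: b b b b b b b b B B B B A  =>  b b b b b b b b b B B B A   (applied B -> b)
  Step 22: b b b b b b b b b B B B A  =>  b b b b b b b b b b B B A   (applied B -> b)
  Step 23: b b b b b b b b b b B B A  =>  b b b b b b b b b b B B B A   (applied B -> B B)
  Step 24: b b b b b b b b b b B B B A  =>  b b b b b b b b b b b B B A   (applied B -> b)
  Step 25: b b b b b b b b b b b B B A  =>  b b b b b b b b b b b b B A   (applied B -> b)
  Step 26: b b b b b b b b b b b b B A  =>  b b b b b b b b b b b b b A   (applied B -> b)
  Step 27: b b b b b b b b b b b b b A  =>  b b b b b b b b b b b b b a   (applied A -> a)
Final yield: b b b b b b b b b b b b b a
Total rewrite steps: 27

27
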